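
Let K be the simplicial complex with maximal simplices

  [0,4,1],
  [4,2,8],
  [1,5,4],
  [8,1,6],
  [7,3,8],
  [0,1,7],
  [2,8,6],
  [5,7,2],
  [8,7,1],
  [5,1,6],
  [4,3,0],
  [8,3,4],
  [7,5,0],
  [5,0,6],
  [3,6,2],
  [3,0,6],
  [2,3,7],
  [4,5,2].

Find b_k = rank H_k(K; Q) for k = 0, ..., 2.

b_0 = 1, b_1 = 1, b_2 = 0.

Order the vertices as 0 < 1 < 2 < 3 < 4 < 5 < 6 < 7 < 8. Listing each simplex with vertices in this order, K has dimension 2 with simplices:

  0-simplices (9): [0], [1], [2], [3], [4], [5], [6], [7], [8]
  1-simplices (27): (27 of them)
  2-simplices (18): [0,1,4], [0,1,7], [0,3,4], [0,3,6], [0,5,6], [0,5,7], [1,4,5], [1,5,6], [1,6,8], [1,7,8], [2,3,6], [2,3,7], [2,4,5], [2,4,8], [2,5,7], [2,6,8], [3,4,8], [3,7,8]

giving chain groups C_0 ≅ Z^9, C_1 ≅ Z^27, C_2 ≅ Z^18.

Boundary ∂_1: C_1 → C_0 is given by ∂[p,q] = [q] − [p]. For instance
  ∂[5,7] = [7] − [5].
The 9×27 boundary matrix has rank 8 and Smith normal form diag(1,1,1,1,1,1,1,1).

∂_2: C_2 → C_1 acts by ∂[p,q,r] = [q,r] − [p,r] + [p,q]. For instance
  ∂[1,5,6] = [5,6] − [1,6] + [1,5],
  ∂[0,1,4] = [1,4] − [0,4] + [0,1].
The resulting 27×18 matrix has rank 18, and its Smith normal form has invariant factors (1,1,1,1,1,1,1,1,1,1,1,1,1,1,1,1,1,2).

From H_k ≅ ker(∂_k) / im(∂_{k+1}) we obtain:

  H_0: rank C_0 − rank ∂_1 = 9 − 8 = 1, and the invariant factors of ∂_1 are all 1, so H_0 ≅ Z.
  H_1: rank ker ∂_1 − rank ∂_2 = (27 − 8) − 18 = 1, and ∂_2 has invariant factor 2 > 1, so H_1 ≅ Z ⊕ Z_2.
  H_2: rank ker ∂_2 − rank ∂_3 = (18 − 18) − 0 = 0, and there is no ∂_3, so H_2 ≅ 0.

As a check, the Euler characteristic is 9 − 27 + 18 = 0, which agrees with 1 − 1 + 0 = 0.
(K is a triangulation of the Klein bottle.)

Hence the Betti numbers are b_0 = 1, b_1 = 1, b_2 = 0.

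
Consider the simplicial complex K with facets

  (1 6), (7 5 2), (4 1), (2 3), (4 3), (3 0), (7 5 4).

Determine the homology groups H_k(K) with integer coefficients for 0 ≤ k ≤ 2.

Take the total order 0 < 1 < 2 < 3 < 4 < 5 < 6 < 7 on the vertex set. Then K (dimension 2) consists of the simplices:

  0-simplices (8): [0], [1], [2], [3], [4], [5], [6], [7]
  1-simplices (10): [0,3], [1,4], [1,6], [2,3], [2,5], [2,7], [3,4], [4,5], [4,7], [5,7]
  2-simplices (2): [2,5,7], [4,5,7]

giving chain groups C_0 ≅ Z^8, C_1 ≅ Z^10, C_2 ≅ Z^2.

The boundary map ∂_1: C_1 → C_0 sends each edge [p,q] (with p < q) to q − p. For instance
  ∂[5,7] = [7] − [5].
The 8×10 boundary matrix has rank 7 and Smith normal form diag(1,1,1,1,1,1,1).

The boundary map ∂_2: C_2 → C_1 acts by ∂[p,q,r] = [q,r] − [p,r] + [p,q]. For instance
  ∂[2,5,7] = [5,7] − [2,7] + [2,5],
  ∂[4,5,7] = [5,7] − [4,7] + [4,5].
This gives a 10×2 integer matrix of rank 2; reducing to Smith normal form yields diagonal entries (1,1).

From H_k ≅ ker(∂_k) / im(∂_{k+1}) we obtain:

  H_0: rank C_0 − rank ∂_1 = 8 − 7 = 1, and the invariant factors of ∂_1 are all 1, so H_0 ≅ Z.
  H_1: rank ker ∂_1 − rank ∂_2 = (10 − 7) − 2 = 1, and the invariant factors of ∂_2 are all 1, so H_1 ≅ Z.
  H_2: rank ker ∂_2 − rank ∂_3 = (2 − 2) − 0 = 0, and there is no ∂_3, so H_2 ≅ 0.

H_0 = Z,  H_1 = Z,  H_2 = 0.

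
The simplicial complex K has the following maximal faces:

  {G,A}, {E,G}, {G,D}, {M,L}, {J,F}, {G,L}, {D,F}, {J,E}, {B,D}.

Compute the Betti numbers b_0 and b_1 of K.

b_0 = 1, b_1 = 1.

Order the vertices as A < B < D < E < F < G < J < L < M. Listing each simplex with vertices in this order, K has dimension 1 with simplices:

  0-simplices (9): A, B, D, E, F, G, J, L, M
  1-simplices (9): AG, BD, DF, DG, EG, EJ, FJ, GL, LM

so the chain groups are C_0 ≅ Z^9, C_1 ≅ Z^9.

Boundary ∂_1: C_1 → C_0 is given by ∂[p,q] = [q] − [p].
As a 9×9 matrix over Z this has rank 8, with invariant factors (1,1,1,1,1,1,1,1).

Now H_k = ker ∂_k / im ∂_{k+1}, so:

  H_0: rank C_0 − rank ∂_1 = 9 − 8 = 1, and the invariant factors of ∂_1 are all 1, so H_0 ≅ Z.
  H_1: rank ker ∂_1 − rank ∂_2 = (9 − 8) − 0 = 1, and there is no ∂_2, so H_1 ≅ Z.

As a check, the Euler characteristic is 9 − 9 = 0, which agrees with 1 − 1 = 0.

Hence the Betti numbers are b_0 = 1, b_1 = 1.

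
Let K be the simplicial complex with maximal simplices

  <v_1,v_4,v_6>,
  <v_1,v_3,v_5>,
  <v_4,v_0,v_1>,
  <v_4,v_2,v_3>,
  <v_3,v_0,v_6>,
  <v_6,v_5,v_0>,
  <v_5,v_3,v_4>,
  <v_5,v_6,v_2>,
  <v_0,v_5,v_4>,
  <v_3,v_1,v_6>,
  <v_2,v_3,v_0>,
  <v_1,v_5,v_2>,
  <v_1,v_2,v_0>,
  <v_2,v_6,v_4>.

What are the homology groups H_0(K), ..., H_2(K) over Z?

K has 7 vertices, 21 edges, 14 triangles.
rank ∂_0 = 0, rank ∂_1 = 6 ⇒ b_0 = 7 − 0 − 6 = 1; all invariant factors of ∂_1 are 1 so no torsion. So H_0 ≅ Z.
rank ∂_1 = 6, rank ∂_2 = 13 ⇒ b_1 = 21 − 6 − 13 = 2; all invariant factors of ∂_2 are 1 so no torsion. So H_1 ≅ Z^2.
rank ∂_2 = 13, rank ∂_3 = 0 ⇒ b_2 = 14 − 13 − 0 = 1. So H_2 ≅ Z.

H_0 = Z,  H_1 = Z^2,  H_2 = Z.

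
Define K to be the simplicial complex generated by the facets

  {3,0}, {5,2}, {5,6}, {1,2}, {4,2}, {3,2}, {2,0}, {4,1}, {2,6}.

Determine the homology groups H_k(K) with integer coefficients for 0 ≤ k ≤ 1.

Fix the vertex order 0 < 1 < 2 < 3 < 4 < 5 < 6 and write every simplex with vertices in increasing order. Then dim K = 1 and the simplices of K are:

  0-simplices (7): [0], [1], [2], [3], [4], [5], [6]
  1-simplices (9): [0,2], [0,3], [1,2], [1,4], [2,3], [2,4], [2,5], [2,6], [5,6]

Hence C_0 ≅ Z^7, C_1 ≅ Z^9.

∂_1: C_1 → C_0 sends each edge [p,q] (with p < q) to q − p.
This gives a 7×9 integer matrix of rank 6; reducing to Smith normal form yields diagonal entries (1,1,1,1,1,1).

Now H_k = ker ∂_k / im ∂_{k+1}, so:

  H_0: rank C_0 − rank ∂_1 = 7 − 6 = 1, and the invariant factors of ∂_1 are all 1, so H_0 ≅ Z.
  H_1: rank ker ∂_1 − rank ∂_2 = (9 − 6) − 0 = 3, and there is no ∂_2, so H_1 ≅ Z^3.

As a check, the Euler characteristic is 7 − 9 = -2, which agrees with 1 − 3 = -2.
(K is a triangulation of a wedge of 3 circles.)

H_0 = Z,  H_1 = Z^3.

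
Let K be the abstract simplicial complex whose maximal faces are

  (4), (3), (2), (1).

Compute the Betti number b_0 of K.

b_0 = 4.

Order the vertices as 1 < 2 < 3 < 4. Listing each simplex with vertices in this order, K has dimension 0 with simplices:

  0-simplices (4): [1], [2], [3], [4]

Hence C_0 ≅ Z^4.

Computing H_k = (kernel of ∂_k) / (image of ∂_{k+1}):

  H_0: rank C_0 − rank ∂_1 = 4 − 0 = 4, and there is no ∂_1, so H_0 ≅ Z^4.

Hence the Betti numbers are b_0 = 4.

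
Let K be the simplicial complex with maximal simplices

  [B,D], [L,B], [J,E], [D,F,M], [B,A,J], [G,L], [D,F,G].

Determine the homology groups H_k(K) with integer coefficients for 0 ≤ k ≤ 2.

Fix the vertex order A < B < D < E < F < G < J < L < M and write every simplex with vertices in increasing order. Then dim K = 2 and the simplices of K are:

  0-simplices (9): A, B, D, E, F, G, J, L, M
  1-simplices (12): AB, AJ, BD, BJ, BL, DF, DG, DM, EJ, FG, FM, GL
  2-simplices (3): ABJ, DFG, DFM

so the chain groups are C_0 ≅ Z^9, C_1 ≅ Z^12, C_2 ≅ Z^3.

Boundary ∂_1: C_1 → C_0 is given by ∂[p,q] = [q] − [p].
The resulting 9×12 matrix has rank 8, and its Smith normal form has invariant factors (1,1,1,1,1,1,1,1).

The boundary map ∂_2: C_2 → C_1 maps a triangle to the signed sum of its edges. For instance
  ∂ABJ = BJ − AJ + AB,
  ∂DFG = FG − DG + DF.
This gives a 12×3 integer matrix of rank 3; reducing to Smith normal form yields diagonal entries (1,1,1).

From H_k ≅ ker(∂_k) / im(∂_{k+1}) we obtain:

  H_0: rank C_0 − rank ∂_1 = 9 − 8 = 1, and the invariant factors of ∂_1 are all 1, so H_0 ≅ Z.
  H_1: rank ker ∂_1 − rank ∂_2 = (12 − 8) − 3 = 1, and the invariant factors of ∂_2 are all 1, so H_1 ≅ Z.
  H_2: rank ker ∂_2 − rank ∂_3 = (3 − 3) − 0 = 0, and there is no ∂_3, so H_2 ≅ 0.

H_0 ≅ Z,  H_1 ≅ Z,  H_2 = 0.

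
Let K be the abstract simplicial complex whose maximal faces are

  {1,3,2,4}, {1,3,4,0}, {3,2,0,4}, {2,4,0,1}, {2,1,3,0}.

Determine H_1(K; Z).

H_1 ≅ 0.

K has 5 vertices, 10 edges, 10 triangles, 5 3-simplices.
rank ∂_1 = 4, rank ∂_2 = 6 ⇒ b_1 = 10 − 4 − 6 = 0; all invariant factors of ∂_2 are 1 so no torsion. So H_1 = 0.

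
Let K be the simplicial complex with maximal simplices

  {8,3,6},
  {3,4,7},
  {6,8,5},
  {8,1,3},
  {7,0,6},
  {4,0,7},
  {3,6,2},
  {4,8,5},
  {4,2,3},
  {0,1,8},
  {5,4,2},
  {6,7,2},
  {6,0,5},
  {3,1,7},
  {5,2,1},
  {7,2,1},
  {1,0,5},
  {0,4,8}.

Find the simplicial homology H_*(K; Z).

K has 9 vertices, 27 edges, 18 triangles.
rank ∂_0 = 0, rank ∂_1 = 8 ⇒ b_0 = 9 − 0 − 8 = 1; all invariant factors of ∂_1 are 1 so no torsion. So H_0 = Z.
rank ∂_1 = 8, rank ∂_2 = 18 ⇒ b_1 = 27 − 8 − 18 = 1; ∂_2 has invariant factor(s) [2] giving torsion. So H_1 = Z × Z/2.
rank ∂_2 = 18, rank ∂_3 = 0 ⇒ b_2 = 18 − 18 − 0 = 0. So H_2 = 0.

H_0 = Z,  H_1 = Z × Z/2,  H_2 = 0.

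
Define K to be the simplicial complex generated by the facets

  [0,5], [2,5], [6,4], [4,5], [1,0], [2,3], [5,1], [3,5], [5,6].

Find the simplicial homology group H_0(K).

H_0 = Z.

Fix the vertex order 0 < 1 < 2 < 3 < 4 < 5 < 6 and write every simplex with vertices in increasing order. Then dim K = 1 and the simplices of K are:

  0-simplices (7): [0], [1], [2], [3], [4], [5], [6]
  1-simplices (9): [0,1], [0,5], [1,5], [2,3], [2,5], [3,5], [4,5], [4,6], [5,6]

so the chain groups are C_0 ≅ Z^7, C_1 ≅ Z^9.

∂_1: C_1 → C_0 maps an edge to its endpoints' difference, ∂[p,q] = q − p. For instance
  ∂[2,5] = [5] − [2].
The 7×9 boundary matrix has rank 6 and Smith normal form diag(1,1,1,1,1,1).

Reading off H_k = ker ∂_k / im ∂_{k+1}:

  H_0: rank C_0 − rank ∂_1 = 7 − 6 = 1, and the invariant factors of ∂_1 are all 1, so H_0 = Z.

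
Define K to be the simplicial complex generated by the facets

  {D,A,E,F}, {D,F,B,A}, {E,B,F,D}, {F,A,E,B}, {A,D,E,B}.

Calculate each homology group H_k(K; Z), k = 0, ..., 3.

H_0 = Z,  H_1 = 0,  H_2 = 0,  H_3 = Z.

Take the total order A < B < D < E < F on the vertex set. Then K (dimension 3) consists of the simplices:

  0-simplices (5): A, B, D, E, F
  1-simplices (10): AB, AD, AE, AF, BD, BE, BF, DE, DF, EF
  2-simplices (10): ABD, ABE, ABF, ADE, ADF, AEF, BDE, BDF, BEF, DEF
  3-simplices (5): ABDE, ABDF, ABEF, ADEF, BDEF

Hence C_0 ≅ Z^5, C_1 ≅ Z^10, C_2 ≅ Z^10, C_3 ≅ Z^5.

The boundary map ∂_1: C_1 → C_0 maps an edge to its endpoints' difference, ∂[p,q] = q − p.
As a 5×10 matrix over Z this has rank 4, with invariant factors (1,1,1,1).

The boundary map ∂_2: C_2 → C_1 maps a triangle to the signed sum of its edges. For instance
  ∂BEF = EF − BF + BE,
  ∂ADF = DF − AF + AD.
The 10×10 boundary matrix has rank 6 and Smith normal form diag(1,1,1,1,1,1).

∂_3: C_3 → C_2 sends each 3-simplex σ to the alternating sum Σ_i (−1)^i (σ with its i-th vertex removed). For instance
  ∂ADEF = DEF − AEF + ADF − ADE,
  ∂BDEF = DEF − BEF + BDF − BDE.
The resulting 10×5 matrix has rank 4, and its Smith normal form has invariant factors (1,1,1,1).

From H_k ≅ ker(∂_k) / im(∂_{k+1}) we obtain:

  H_0: rank C_0 − rank ∂_1 = 5 − 4 = 1, and the invariant factors of ∂_1 are all 1, so H_0 ≅ Z.
  H_1: rank ker ∂_1 − rank ∂_2 = (10 − 4) − 6 = 0, and the invariant factors of ∂_2 are all 1, so H_1 ≅ 0.
  H_2: rank ker ∂_2 − rank ∂_3 = (10 − 6) − 4 = 0, and the invariant factors of ∂_3 are all 1, so H_2 ≅ 0.
  H_3: rank ker ∂_3 − rank ∂_4 = (5 − 4) − 0 = 1, and there is no ∂_4, so H_3 ≅ Z.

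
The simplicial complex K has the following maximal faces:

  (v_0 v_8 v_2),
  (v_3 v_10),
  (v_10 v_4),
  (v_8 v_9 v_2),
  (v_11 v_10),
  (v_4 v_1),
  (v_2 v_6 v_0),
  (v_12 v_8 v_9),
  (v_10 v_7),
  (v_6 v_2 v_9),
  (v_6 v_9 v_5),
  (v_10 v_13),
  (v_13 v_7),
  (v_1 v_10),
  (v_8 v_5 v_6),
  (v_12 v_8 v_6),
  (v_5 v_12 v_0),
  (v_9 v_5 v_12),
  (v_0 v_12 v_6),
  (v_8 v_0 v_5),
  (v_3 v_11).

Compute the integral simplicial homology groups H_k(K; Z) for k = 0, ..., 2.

K has 14 vertices, 27 edges, 12 triangles.
rank ∂_0 = 0, rank ∂_1 = 12 ⇒ b_0 = 14 − 0 − 12 = 2; all invariant factors of ∂_1 are 1 so no torsion. So H_0 = Z^2.
rank ∂_1 = 12, rank ∂_2 = 12 ⇒ b_1 = 27 − 12 − 12 = 3; ∂_2 has invariant factor(s) [2] giving torsion. So H_1 = Z^3 ⊕ Z/2Z.
rank ∂_2 = 12, rank ∂_3 = 0 ⇒ b_2 = 12 − 12 − 0 = 0. So H_2 = 0.

H_0 = Z^2,  H_1 = Z^3 ⊕ Z/2Z,  H_2 = 0.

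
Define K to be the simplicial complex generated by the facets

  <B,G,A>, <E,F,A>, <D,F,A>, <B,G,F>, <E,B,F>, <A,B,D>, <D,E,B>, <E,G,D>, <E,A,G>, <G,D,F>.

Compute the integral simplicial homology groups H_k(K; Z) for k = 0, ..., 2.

H_0 = Z,  H_1 = Z/2,  H_2 = 0.

K has 6 vertices, 15 edges, 10 triangles.
rank ∂_0 = 0, rank ∂_1 = 5 ⇒ b_0 = 6 − 0 − 5 = 1; all invariant factors of ∂_1 are 1 so no torsion. So H_0 ≅ Z.
rank ∂_1 = 5, rank ∂_2 = 10 ⇒ b_1 = 15 − 5 − 10 = 0; ∂_2 has invariant factor(s) [2] giving torsion. So H_1 ≅ Z/2.
rank ∂_2 = 10, rank ∂_3 = 0 ⇒ b_2 = 10 − 10 − 0 = 0. So H_2 ≅ 0.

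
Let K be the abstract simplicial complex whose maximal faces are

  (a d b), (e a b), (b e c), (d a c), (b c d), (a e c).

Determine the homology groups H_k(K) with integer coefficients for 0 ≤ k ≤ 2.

Order the vertices as a < b < c < d < e. Listing each simplex with vertices in this order, K has dimension 2 with simplices:

  0-simplices (5): a, b, c, d, e
  1-simplices (9): ab, ac, ad, ae, bc, bd, be, cd, ce
  2-simplices (6): abd, abe, acd, ace, bcd, bce

so the chain groups are C_0 ≅ Z^5, C_1 ≅ Z^9, C_2 ≅ Z^6.

The boundary map ∂_1: C_1 → C_0 sends each edge [p,q] (with p < q) to q − p. For instance
  ∂ac = c − a.
The 5×9 boundary matrix has rank 4 and Smith normal form diag(1,1,1,1).

The boundary map ∂_2: C_2 → C_1 acts by ∂[p,q,r] = [q,r] − [p,r] + [p,q]. For instance
  ∂abe = be − ae + ab,
  ∂ace = ce − ae + ac.
The resulting 9×6 matrix has rank 5, and its Smith normal form has invariant factors (1,1,1,1,1).

Now H_k = ker ∂_k / im ∂_{k+1}, so:

  H_0: rank C_0 − rank ∂_1 = 5 − 4 = 1, and the invariant factors of ∂_1 are all 1, so H_0 ≅ Z.
  H_1: rank ker ∂_1 − rank ∂_2 = (9 − 4) − 5 = 0, and the invariant factors of ∂_2 are all 1, so H_1 ≅ 0.
  H_2: rank ker ∂_2 − rank ∂_3 = (6 − 5) − 0 = 1, and there is no ∂_3, so H_2 ≅ Z.

As a check, the Euler characteristic is 5 − 9 + 6 = 2, which agrees with 1 − 0 + 1 = 2.

H_0 = Z,  H_1 = 0,  H_2 = Z.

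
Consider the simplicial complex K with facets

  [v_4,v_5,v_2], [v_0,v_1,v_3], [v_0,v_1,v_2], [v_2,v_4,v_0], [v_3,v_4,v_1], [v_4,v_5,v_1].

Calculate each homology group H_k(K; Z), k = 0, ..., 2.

Take the total order v_0 < v_1 < v_2 < v_3 < v_4 < v_5 on the vertex set. Then K (dimension 2) consists of the simplices:

  0-simplices (6): [v_0], [v_1], [v_2], [v_3], [v_4], [v_5]
  1-simplices (12): [v_0,v_1], [v_0,v_2], [v_0,v_3], [v_0,v_4], [v_1,v_2], [v_1,v_3], [v_1,v_4], [v_1,v_5], [v_2,v_4], [v_2,v_5], [v_3,v_4], [v_4,v_5]
  2-simplices (6): [v_0,v_1,v_2], [v_0,v_1,v_3], [v_0,v_2,v_4], [v_1,v_3,v_4], [v_1,v_4,v_5], [v_2,v_4,v_5]

giving chain groups C_0 ≅ Z^6, C_1 ≅ Z^12, C_2 ≅ Z^6.

The boundary map ∂_1: C_1 → C_0 is given by ∂[p,q] = [q] − [p]. For instance
  ∂[v_2,v_5] = [v_5] − [v_2].
This gives a 6×12 integer matrix of rank 5; reducing to Smith normal form yields diagonal entries (1,1,1,1,1).

∂_2: C_2 → C_1 acts by ∂[p,q,r] = [q,r] − [p,r] + [p,q]. For instance
  ∂[v_2,v_4,v_5] = [v_4,v_5] − [v_2,v_5] + [v_2,v_4],
  ∂[v_0,v_1,v_2] = [v_1,v_2] − [v_0,v_2] + [v_0,v_1].
This gives a 12×6 integer matrix of rank 6; reducing to Smith normal form yields diagonal entries (1,1,1,1,1,1).

Now H_k = ker ∂_k / im ∂_{k+1}, so:

  H_0: rank C_0 − rank ∂_1 = 6 − 5 = 1, and the invariant factors of ∂_1 are all 1, so H_0 ≅ Z.
  H_1: rank ker ∂_1 − rank ∂_2 = (12 − 5) − 6 = 1, and the invariant factors of ∂_2 are all 1, so H_1 ≅ Z.
  H_2: rank ker ∂_2 − rank ∂_3 = (6 − 6) − 0 = 0, and there is no ∂_3, so H_2 ≅ 0.

H_0 ≅ Z,  H_1 ≅ Z,  H_2 = 0.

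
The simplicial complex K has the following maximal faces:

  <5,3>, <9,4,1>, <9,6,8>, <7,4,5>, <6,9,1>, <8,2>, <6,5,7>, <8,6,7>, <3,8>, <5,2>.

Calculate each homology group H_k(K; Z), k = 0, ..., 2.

Take the total order 1 < 2 < 3 < 4 < 5 < 6 < 7 < 8 < 9 on the vertex set. Then K (dimension 2) consists of the simplices:

  0-simplices (9): [1], [2], [3], [4], [5], [6], [7], [8], [9]
  1-simplices (17): [1,4], [1,6], [1,9], [2,5], [2,8], [3,5], [3,8], [4,5], [4,7], [4,9], [5,6], [5,7], [6,7], [6,8], [6,9], [7,8], [8,9]
  2-simplices (6): [1,4,9], [1,6,9], [4,5,7], [5,6,7], [6,7,8], [6,8,9]

giving chain groups C_0 ≅ Z^9, C_1 ≅ Z^17, C_2 ≅ Z^6.

The boundary map ∂_1: C_1 → C_0 is given by ∂[p,q] = [q] − [p].
The resulting 9×17 matrix has rank 8, and its Smith normal form has invariant factors (1,1,1,1,1,1,1,1).

The boundary map ∂_2: C_2 → C_1 sends each 2-simplex [p,q,r] to [q,r] − [p,r] + [p,q]. For instance
  ∂[5,6,7] = [6,7] − [5,7] + [5,6],
  ∂[1,4,9] = [4,9] − [1,9] + [1,4].
As a 17×6 matrix over Z this has rank 6, with invariant factors (1,1,1,1,1,1).

Computing H_k = (kernel of ∂_k) / (image of ∂_{k+1}):

  H_0: rank C_0 − rank ∂_1 = 9 − 8 = 1, and the invariant factors of ∂_1 are all 1, so H_0 ≅ Z.
  H_1: rank ker ∂_1 − rank ∂_2 = (17 − 8) − 6 = 3, and the invariant factors of ∂_2 are all 1, so H_1 ≅ Z^3.
  H_2: rank ker ∂_2 − rank ∂_3 = (6 − 6) − 0 = 0, and there is no ∂_3, so H_2 ≅ 0.

H_0 = Z,  H_1 = Z^3,  H_2 = 0.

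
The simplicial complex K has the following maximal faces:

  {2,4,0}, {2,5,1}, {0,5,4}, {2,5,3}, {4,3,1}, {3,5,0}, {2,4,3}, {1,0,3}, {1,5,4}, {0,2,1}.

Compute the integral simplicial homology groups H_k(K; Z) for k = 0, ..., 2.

Fix the vertex order 0 < 1 < 2 < 3 < 4 < 5 and write every simplex with vertices in increasing order. Then dim K = 2 and the simplices of K are:

  0-simplices (6): [0], [1], [2], [3], [4], [5]
  1-simplices (15): [0,1], [0,2], [0,3], [0,4], [0,5], [1,2], [1,3], [1,4], [1,5], [2,3], [2,4], [2,5], [3,4], [3,5], [4,5]
  2-simplices (10): [0,1,2], [0,1,3], [0,2,4], [0,3,5], [0,4,5], [1,2,5], [1,3,4], [1,4,5], [2,3,4], [2,3,5]

Hence C_0 ≅ Z^6, C_1 ≅ Z^15, C_2 ≅ Z^10.

Boundary ∂_1: C_1 → C_0 sends each edge [p,q] (with p < q) to q − p.
The 6×15 boundary matrix has rank 5 and Smith normal form diag(1,1,1,1,1).

∂_2: C_2 → C_1 acts by ∂[p,q,r] = [q,r] − [p,r] + [p,q]. For instance
  ∂[1,4,5] = [4,5] − [1,5] + [1,4],
  ∂[0,3,5] = [3,5] − [0,5] + [0,3].
The resulting 15×10 matrix has rank 10, and its Smith normal form has invariant factors (1,1,1,1,1,1,1,1,1,2).

From H_k ≅ ker(∂_k) / im(∂_{k+1}) we obtain:

  H_0: rank C_0 − rank ∂_1 = 6 − 5 = 1, and the invariant factors of ∂_1 are all 1, so H_0 ≅ Z.
  H_1: rank ker ∂_1 − rank ∂_2 = (15 − 5) − 10 = 0, and ∂_2 has invariant factor 2 > 1, so H_1 ≅ Z_2.
  H_2: rank ker ∂_2 − rank ∂_3 = (10 − 10) − 0 = 0, and there is no ∂_3, so H_2 ≅ 0.

(K is a triangulation of the real projective plane RP^2.)

H_0 ≅ Z,  H_1 ≅ Z_2,  H_2 = 0.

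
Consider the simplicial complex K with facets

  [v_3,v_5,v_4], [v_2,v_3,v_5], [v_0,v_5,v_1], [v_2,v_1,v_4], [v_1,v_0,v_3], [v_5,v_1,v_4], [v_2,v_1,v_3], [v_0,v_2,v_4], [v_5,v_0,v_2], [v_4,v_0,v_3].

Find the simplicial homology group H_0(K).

H_0 ≅ Z.

Order the vertices as v_0 < v_1 < v_2 < v_3 < v_4 < v_5. Listing each simplex with vertices in this order, K has dimension 2 with simplices:

  0-simplices (6): [v_0], [v_1], [v_2], [v_3], [v_4], [v_5]
  1-simplices (15): (15 of them)
  2-simplices (10): [v_0,v_1,v_3], [v_0,v_1,v_5], [v_0,v_2,v_4], [v_0,v_2,v_5], [v_0,v_3,v_4], [v_1,v_2,v_3], [v_1,v_2,v_4], [v_1,v_4,v_5], [v_2,v_3,v_5], [v_3,v_4,v_5]

Hence C_0 ≅ Z^6, C_1 ≅ Z^15, C_2 ≅ Z^10.

∂_1: C_1 → C_0 sends each edge [p,q] (with p < q) to q − p.
This gives a 6×15 integer matrix of rank 5; reducing to Smith normal form yields diagonal entries (1,1,1,1,1).

The boundary map ∂_2: C_2 → C_1 acts by ∂[p,q,r] = [q,r] − [p,r] + [p,q]. For instance
  ∂[v_1,v_2,v_3] = [v_2,v_3] − [v_1,v_3] + [v_1,v_2],
  ∂[v_3,v_4,v_5] = [v_4,v_5] − [v_3,v_5] + [v_3,v_4].
The 15×10 boundary matrix has rank 10 and Smith normal form diag(1,1,1,1,1,1,1,1,1,2).

From H_k ≅ ker(∂_k) / im(∂_{k+1}) we obtain:

  H_0: rank C_0 − rank ∂_1 = 6 − 5 = 1, and the invariant factors of ∂_1 are all 1, so H_0 ≅ Z.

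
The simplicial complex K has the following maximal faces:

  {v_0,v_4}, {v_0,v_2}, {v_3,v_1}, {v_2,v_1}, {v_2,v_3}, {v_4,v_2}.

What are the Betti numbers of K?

b_0 = 1, b_1 = 2.

Order the vertices as v_0 < v_1 < v_2 < v_3 < v_4. Listing each simplex with vertices in this order, K has dimension 1 with simplices:

  0-simplices (5): [v_0], [v_1], [v_2], [v_3], [v_4]
  1-simplices (6): [v_0,v_2], [v_0,v_4], [v_1,v_2], [v_1,v_3], [v_2,v_3], [v_2,v_4]

so the chain groups are C_0 ≅ Z^5, C_1 ≅ Z^6.

Boundary ∂_1: C_1 → C_0 maps an edge to its endpoints' difference, ∂[p,q] = q − p.
The resulting 5×6 matrix has rank 4, and its Smith normal form has invariant factors (1,1,1,1).

Reading off H_k = ker ∂_k / im ∂_{k+1}:

  H_0: rank C_0 − rank ∂_1 = 5 − 4 = 1, and the invariant factors of ∂_1 are all 1, so H_0 ≅ Z.
  H_1: rank ker ∂_1 − rank ∂_2 = (6 − 4) − 0 = 2, and there is no ∂_2, so H_1 ≅ Z^2.

As a check, the Euler characteristic is 5 − 6 = -1, which agrees with 1 − 2 = -1.
(K is a triangulation of a wedge of 2 circles.)

Hence the Betti numbers are b_0 = 1, b_1 = 2.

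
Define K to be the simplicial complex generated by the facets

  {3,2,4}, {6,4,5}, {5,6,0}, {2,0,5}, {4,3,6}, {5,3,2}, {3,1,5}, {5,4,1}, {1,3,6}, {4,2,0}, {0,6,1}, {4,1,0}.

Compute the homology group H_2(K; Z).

H_2 = 0.

Take the total order 0 < 1 < 2 < 3 < 4 < 5 < 6 on the vertex set. Then K (dimension 2) consists of the simplices:

  0-simplices (7): [0], [1], [2], [3], [4], [5], [6]
  1-simplices (18): [0,1], [0,2], [0,4], [0,5], [0,6], [1,3], [1,4], [1,5], [1,6], [2,3], [2,4], [2,5], [3,4], [3,5], [3,6], [4,5], [4,6], [5,6]
  2-simplices (12): [0,1,4], [0,1,6], [0,2,4], [0,2,5], [0,5,6], [1,3,5], [1,3,6], [1,4,5], [2,3,4], [2,3,5], [3,4,6], [4,5,6]

Hence C_0 ≅ Z^7, C_1 ≅ Z^18, C_2 ≅ Z^12.

The boundary map ∂_1: C_1 → C_0 maps an edge to its endpoints' difference, ∂[p,q] = q − p. For instance
  ∂[0,2] = [2] − [0].
The resulting 7×18 matrix has rank 6, and its Smith normal form has invariant factors (1,1,1,1,1,1).

∂_2: C_2 → C_1 acts by ∂[p,q,r] = [q,r] − [p,r] + [p,q]. For instance
  ∂[1,4,5] = [4,5] − [1,5] + [1,4],
  ∂[0,2,4] = [2,4] − [0,4] + [0,2].
The 18×12 boundary matrix has rank 12 and Smith normal form diag(1,1,1,1,1,1,1,1,1,1,1,2).

Now H_k = ker ∂_k / im ∂_{k+1}, so:

  H_2: rank ker ∂_2 − rank ∂_3 = (12 − 12) − 0 = 0, and there is no ∂_3, so H_2 ≅ 0.

(K is a triangulation of the real projective plane RP^2.)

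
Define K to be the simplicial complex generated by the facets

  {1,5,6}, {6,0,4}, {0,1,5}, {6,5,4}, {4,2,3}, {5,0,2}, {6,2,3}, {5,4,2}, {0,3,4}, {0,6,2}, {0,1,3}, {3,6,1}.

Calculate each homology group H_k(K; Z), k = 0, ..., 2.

Fix the vertex order 0 < 1 < 2 < 3 < 4 < 5 < 6 and write every simplex with vertices in increasing order. Then dim K = 2 and the simplices of K are:

  0-simplices (7): [0], [1], [2], [3], [4], [5], [6]
  1-simplices (18): [0,1], [0,2], [0,3], [0,4], [0,5], [0,6], [1,3], [1,5], [1,6], [2,3], [2,4], [2,5], [2,6], [3,4], [3,6], [4,5], [4,6], [5,6]
  2-simplices (12): [0,1,3], [0,1,5], [0,2,5], [0,2,6], [0,3,4], [0,4,6], [1,3,6], [1,5,6], [2,3,4], [2,3,6], [2,4,5], [4,5,6]

so the chain groups are C_0 ≅ Z^7, C_1 ≅ Z^18, C_2 ≅ Z^12.

Boundary ∂_1: C_1 → C_0 sends each edge [p,q] (with p < q) to q − p.
The 7×18 boundary matrix has rank 6 and Smith normal form diag(1,1,1,1,1,1).

The boundary map ∂_2: C_2 → C_1 acts by ∂[p,q,r] = [q,r] − [p,r] + [p,q]. For instance
  ∂[2,3,6] = [3,6] − [2,6] + [2,3],
  ∂[0,1,5] = [1,5] − [0,5] + [0,1].
The 18×12 boundary matrix has rank 12 and Smith normal form diag(1,1,1,1,1,1,1,1,1,1,1,2).

Reading off H_k = ker ∂_k / im ∂_{k+1}:

  H_0: rank C_0 − rank ∂_1 = 7 − 6 = 1, and the invariant factors of ∂_1 are all 1, so H_0 = Z.
  H_1: rank ker ∂_1 − rank ∂_2 = (18 − 6) − 12 = 0, and ∂_2 has invariant factor 2 > 1, so H_1 = Z_2.
  H_2: rank ker ∂_2 − rank ∂_3 = (12 − 12) − 0 = 0, and there is no ∂_3, so H_2 = 0.

H_0 = Z,  H_1 = Z_2,  H_2 = 0.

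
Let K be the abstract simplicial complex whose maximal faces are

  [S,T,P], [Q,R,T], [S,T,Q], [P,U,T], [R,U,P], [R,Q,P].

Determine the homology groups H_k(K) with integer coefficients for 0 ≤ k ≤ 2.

Order the vertices as P < Q < R < S < T < U. Listing each simplex with vertices in this order, K has dimension 2 with simplices:

  0-simplices (6): P, Q, R, S, T, U
  1-simplices (12): PQ, PR, PS, PT, PU, QR, QS, QT, RT, RU, ST, TU
  2-simplices (6): PQR, PRU, PST, PTU, QRT, QST

Hence C_0 ≅ Z^6, C_1 ≅ Z^12, C_2 ≅ Z^6.

Boundary ∂_1: C_1 → C_0 maps an edge to its endpoints' difference, ∂[p,q] = q − p.
As a 6×12 matrix over Z this has rank 5, with invariant factors (1,1,1,1,1).

The boundary map ∂_2: C_2 → C_1 acts by ∂[p,q,r] = [q,r] − [p,r] + [p,q]. For instance
  ∂PRU = RU − PU + PR,
  ∂QST = ST − QT + QS.
As a 12×6 matrix over Z this has rank 6, with invariant factors (1,1,1,1,1,1).

Now H_k = ker ∂_k / im ∂_{k+1}, so:

  H_0: rank C_0 − rank ∂_1 = 6 − 5 = 1, and the invariant factors of ∂_1 are all 1, so H_0 = Z.
  H_1: rank ker ∂_1 − rank ∂_2 = (12 − 5) − 6 = 1, and the invariant factors of ∂_2 are all 1, so H_1 = Z.
  H_2: rank ker ∂_2 − rank ∂_3 = (6 − 6) − 0 = 0, and there is no ∂_3, so H_2 = 0.

H_0 ≅ Z,  H_1 ≅ Z,  H_2 = 0.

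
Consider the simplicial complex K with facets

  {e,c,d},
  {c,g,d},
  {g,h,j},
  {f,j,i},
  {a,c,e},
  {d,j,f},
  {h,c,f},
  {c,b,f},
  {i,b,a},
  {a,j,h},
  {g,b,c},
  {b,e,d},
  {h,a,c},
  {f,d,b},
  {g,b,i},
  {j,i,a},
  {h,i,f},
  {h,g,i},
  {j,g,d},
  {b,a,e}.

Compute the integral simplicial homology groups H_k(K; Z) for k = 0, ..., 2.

Take the total order a < b < c < d < e < f < g < h < i < j on the vertex set. Then K (dimension 2) consists of the simplices:

  0-simplices (10): a, b, c, d, e, f, g, h, i, j
  1-simplices (30): ab, ac, ae, ah, ai, aj, bc, bd, be, bf, bg, bi, cd, ce, cf, cg, ch, de, df, dg, dj, fh, fi, fj, gh, gi, gj, hi, hj, ij
  2-simplices (20): abe, abi, ace, ach, ahj, aij, bcf, bcg, bde, bdf, bgi, cde, cdg, cfh, dfj, dgj, fhi, fij, ghi, ghj

so the chain groups are C_0 ≅ Z^10, C_1 ≅ Z^30, C_2 ≅ Z^20.

The boundary map ∂_1: C_1 → C_0 sends each edge [p,q] (with p < q) to q − p. For instance
  ∂fh = h − f.
The resulting 10×30 matrix has rank 9, and its Smith normal form has invariant factors (1,1,1,1,1,1,1,1,1).

The boundary map ∂_2: C_2 → C_1 sends each 2-simplex [p,q,r] to [q,r] − [p,r] + [p,q]. For instance
  ∂bcg = cg − bg + bc,
  ∂ach = ch − ah + ac.
This gives a 30×20 integer matrix of rank 20; reducing to Smith normal form yields diagonal entries (1,1,1,1,1,1,1,1,1,1,1,1,1,1,1,1,1,1,1,2).

Reading off H_k = ker ∂_k / im ∂_{k+1}:

  H_0: rank C_0 − rank ∂_1 = 10 − 9 = 1, and the invariant factors of ∂_1 are all 1, so H_0 = Z.
  H_1: rank ker ∂_1 − rank ∂_2 = (30 − 9) − 20 = 1, and ∂_2 has invariant factor 2 > 1, so H_1 = Z ⊕ Z/2.
  H_2: rank ker ∂_2 − rank ∂_3 = (20 − 20) − 0 = 0, and there is no ∂_3, so H_2 = 0.

H_0 = Z,  H_1 = Z ⊕ Z/2,  H_2 = 0.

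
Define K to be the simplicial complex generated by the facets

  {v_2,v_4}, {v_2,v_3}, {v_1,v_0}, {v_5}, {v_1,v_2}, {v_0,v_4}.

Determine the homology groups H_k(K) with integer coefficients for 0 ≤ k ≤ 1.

H_0 = Z^2,  H_1 = Z.

Order the vertices as v_0 < v_1 < v_2 < v_3 < v_4 < v_5. Listing each simplex with vertices in this order, K has dimension 1 with simplices:

  0-simplices (6): [v_0], [v_1], [v_2], [v_3], [v_4], [v_5]
  1-simplices (5): [v_0,v_1], [v_0,v_4], [v_1,v_2], [v_2,v_3], [v_2,v_4]

so the chain groups are C_0 ≅ Z^6, C_1 ≅ Z^5.

∂_1: C_1 → C_0 maps an edge to its endpoints' difference, ∂[p,q] = q − p. For instance
  ∂[v_0,v_4] = [v_4] − [v_0].
This gives a 6×5 integer matrix of rank 4; reducing to Smith normal form yields diagonal entries (1,1,1,1).

Computing H_k = (kernel of ∂_k) / (image of ∂_{k+1}):

  H_0: rank C_0 − rank ∂_1 = 6 − 4 = 2, and the invariant factors of ∂_1 are all 1, so H_0 ≅ Z^2.
  H_1: rank ker ∂_1 − rank ∂_2 = (5 − 4) − 0 = 1, and there is no ∂_2, so H_1 ≅ Z.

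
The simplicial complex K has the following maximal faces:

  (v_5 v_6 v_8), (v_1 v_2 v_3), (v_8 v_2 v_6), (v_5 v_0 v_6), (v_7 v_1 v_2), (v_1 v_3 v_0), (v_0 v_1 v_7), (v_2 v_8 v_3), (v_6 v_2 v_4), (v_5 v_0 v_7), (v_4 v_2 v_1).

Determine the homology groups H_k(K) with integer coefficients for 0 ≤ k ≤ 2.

H_0 = Z,  H_1 = Z,  H_2 = 0.

Take the total order v_0 < v_1 < v_2 < v_3 < v_4 < v_5 < v_6 < v_7 < v_8 on the vertex set. Then K (dimension 2) consists of the simplices:

  0-simplices (9): [v_0], [v_1], [v_2], [v_3], [v_4], [v_5], [v_6], [v_7], [v_8]
  1-simplices (20): (20 of them)
  2-simplices (11): (11 of them)

giving chain groups C_0 ≅ Z^9, C_1 ≅ Z^20, C_2 ≅ Z^11.

Boundary ∂_1: C_1 → C_0 is given by ∂[p,q] = [q] − [p]. For instance
  ∂[v_1,v_4] = [v_4] − [v_1].
The 9×20 boundary matrix has rank 8 and Smith normal form diag(1,1,1,1,1,1,1,1).

The boundary map ∂_2: C_2 → C_1 sends each 2-simplex [p,q,r] to [q,r] − [p,r] + [p,q]. For instance
  ∂[v_2,v_4,v_6] = [v_4,v_6] − [v_2,v_6] + [v_2,v_4],
  ∂[v_1,v_2,v_3] = [v_2,v_3] − [v_1,v_3] + [v_1,v_2].
The resulting 20×11 matrix has rank 11, and its Smith normal form has invariant factors (1,1,1,1,1,1,1,1,1,1,1).

From H_k ≅ ker(∂_k) / im(∂_{k+1}) we obtain:

  H_0: rank C_0 − rank ∂_1 = 9 − 8 = 1, and the invariant factors of ∂_1 are all 1, so H_0 = Z.
  H_1: rank ker ∂_1 − rank ∂_2 = (20 − 8) − 11 = 1, and the invariant factors of ∂_2 are all 1, so H_1 = Z.
  H_2: rank ker ∂_2 − rank ∂_3 = (11 − 11) − 0 = 0, and there is no ∂_3, so H_2 = 0.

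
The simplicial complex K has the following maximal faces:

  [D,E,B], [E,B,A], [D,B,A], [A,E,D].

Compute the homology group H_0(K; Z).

Take the total order A < B < D < E on the vertex set. Then K (dimension 2) consists of the simplices:

  0-simplices (4): A, B, D, E
  1-simplices (6): AB, AD, AE, BD, BE, DE
  2-simplices (4): ABD, ABE, ADE, BDE

Hence C_0 ≅ Z^4, C_1 ≅ Z^6, C_2 ≅ Z^4.

Boundary ∂_1: C_1 → C_0 is given by ∂[p,q] = [q] − [p].
As a 4×6 matrix over Z this has rank 3, with invariant factors (1,1,1).

The boundary map ∂_2: C_2 → C_1 sends each 2-simplex [p,q,r] to [q,r] − [p,r] + [p,q]. For instance
  ∂BDE = DE − BE + BD,
  ∂ABE = BE − AE + AB.
The 6×4 boundary matrix has rank 3 and Smith normal form diag(1,1,1).

Reading off H_k = ker ∂_k / im ∂_{k+1}:

  H_0: rank C_0 − rank ∂_1 = 4 − 3 = 1, and the invariant factors of ∂_1 are all 1, so H_0 ≅ Z.

H_0 ≅ Z.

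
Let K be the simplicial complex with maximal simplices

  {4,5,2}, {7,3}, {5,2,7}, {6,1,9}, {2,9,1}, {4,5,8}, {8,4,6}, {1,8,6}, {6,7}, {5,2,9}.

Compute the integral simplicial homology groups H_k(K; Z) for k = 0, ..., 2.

Take the total order 1 < 2 < 3 < 4 < 5 < 6 < 7 < 8 < 9 on the vertex set. Then K (dimension 2) consists of the simplices:

  0-simplices (9): [1], [2], [3], [4], [5], [6], [7], [8], [9]
  1-simplices (18): [1,2], [1,6], [1,8], [1,9], [2,4], [2,5], [2,7], [2,9], [3,7], [4,5], [4,6], [4,8], [5,7], [5,8], [5,9], [6,7], [6,8], [6,9]
  2-simplices (8): [1,2,9], [1,6,8], [1,6,9], [2,4,5], [2,5,7], [2,5,9], [4,5,8], [4,6,8]

giving chain groups C_0 ≅ Z^9, C_1 ≅ Z^18, C_2 ≅ Z^8.

∂_1: C_1 → C_0 sends each edge [p,q] (with p < q) to q − p. For instance
  ∂[1,2] = [2] − [1].
As a 9×18 matrix over Z this has rank 8, with invariant factors (1,1,1,1,1,1,1,1).

The boundary map ∂_2: C_2 → C_1 maps a triangle to the signed sum of its edges. For instance
  ∂[1,6,9] = [6,9] − [1,9] + [1,6],
  ∂[2,4,5] = [4,5] − [2,5] + [2,4].
As a 18×8 matrix over Z this has rank 8, with invariant factors (1,1,1,1,1,1,1,1).

Computing H_k = (kernel of ∂_k) / (image of ∂_{k+1}):

  H_0: rank C_0 − rank ∂_1 = 9 − 8 = 1, and the invariant factors of ∂_1 are all 1, so H_0 = Z.
  H_1: rank ker ∂_1 − rank ∂_2 = (18 − 8) − 8 = 2, and the invariant factors of ∂_2 are all 1, so H_1 = Z^2.
  H_2: rank ker ∂_2 − rank ∂_3 = (8 − 8) − 0 = 0, and there is no ∂_3, so H_2 = 0.

As a check, the Euler characteristic is 9 − 18 + 8 = -1, which agrees with 1 − 2 + 0 = -1.

H_0 ≅ Z,  H_1 ≅ Z^2,  H_2 = 0.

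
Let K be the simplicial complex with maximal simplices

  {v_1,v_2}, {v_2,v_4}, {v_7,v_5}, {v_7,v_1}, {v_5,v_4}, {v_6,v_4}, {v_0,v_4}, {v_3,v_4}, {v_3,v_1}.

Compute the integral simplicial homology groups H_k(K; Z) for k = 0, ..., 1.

H_0 = Z,  H_1 = Z^2.

Take the total order v_0 < v_1 < v_2 < v_3 < v_4 < v_5 < v_6 < v_7 on the vertex set. Then K (dimension 1) consists of the simplices:

  0-simplices (8): [v_0], [v_1], [v_2], [v_3], [v_4], [v_5], [v_6], [v_7]
  1-simplices (9): [v_0,v_4], [v_1,v_2], [v_1,v_3], [v_1,v_7], [v_2,v_4], [v_3,v_4], [v_4,v_5], [v_4,v_6], [v_5,v_7]

giving chain groups C_0 ≅ Z^8, C_1 ≅ Z^9.

∂_1: C_1 → C_0 sends each edge [p,q] (with p < q) to q − p. For instance
  ∂[v_0,v_4] = [v_4] − [v_0].
The 8×9 boundary matrix has rank 7 and Smith normal form diag(1,1,1,1,1,1,1).

Computing H_k = (kernel of ∂_k) / (image of ∂_{k+1}):

  H_0: rank C_0 − rank ∂_1 = 8 − 7 = 1, and the invariant factors of ∂_1 are all 1, so H_0 ≅ Z.
  H_1: rank ker ∂_1 − rank ∂_2 = (9 − 7) − 0 = 2, and there is no ∂_2, so H_1 ≅ Z^2.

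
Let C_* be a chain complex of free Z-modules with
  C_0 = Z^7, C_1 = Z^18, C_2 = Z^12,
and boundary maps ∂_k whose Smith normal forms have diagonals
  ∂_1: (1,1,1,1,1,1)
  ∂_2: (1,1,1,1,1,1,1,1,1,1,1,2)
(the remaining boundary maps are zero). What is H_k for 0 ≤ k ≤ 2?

H_0 ≅ Z,  H_1 ≅ Z/2Z,  H_2 = 0.

H_0: b_0 = 7 − 0 − 6 = 1; torsion from ∂_1 factors > 1: none. So H_0 ≅ Z.
H_1: b_1 = 18 − 6 − 12 = 0; torsion from ∂_2 factors > 1: [2]. So H_1 ≅ Z/2Z.
H_2: b_2 = 12 − 12 − 0 = 0; torsion from ∂_3 factors > 1: none. So H_2 ≅ 0.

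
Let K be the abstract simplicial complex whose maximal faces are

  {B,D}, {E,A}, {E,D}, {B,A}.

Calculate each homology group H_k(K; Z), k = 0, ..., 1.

H_0 ≅ Z,  H_1 ≅ Z.

K has 4 vertices, 4 edges.
rank ∂_0 = 0, rank ∂_1 = 3 ⇒ b_0 = 4 − 0 − 3 = 1; all invariant factors of ∂_1 are 1 so no torsion. So H_0 = Z.
rank ∂_1 = 3, rank ∂_2 = 0 ⇒ b_1 = 4 − 3 − 0 = 1. So H_1 = Z.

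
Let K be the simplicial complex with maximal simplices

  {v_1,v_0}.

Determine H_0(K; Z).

H_0 ≅ Z.

Take the total order v_0 < v_1 on the vertex set. Then K (dimension 1) consists of the simplices:

  0-simplices (2): [v_0], [v_1]
  1-simplices (1): [v_0,v_1]

giving chain groups C_0 ≅ Z^2, C_1 ≅ Z^1.

Boundary ∂_1: C_1 → C_0 sends each edge [p,q] (with p < q) to q − p.
This gives a 2×1 integer matrix of rank 1; reducing to Smith normal form yields diagonal entries (1).

Now H_k = ker ∂_k / im ∂_{k+1}, so:

  H_0: rank C_0 − rank ∂_1 = 2 − 1 = 1, and the invariant factors of ∂_1 are all 1, so H_0 ≅ Z.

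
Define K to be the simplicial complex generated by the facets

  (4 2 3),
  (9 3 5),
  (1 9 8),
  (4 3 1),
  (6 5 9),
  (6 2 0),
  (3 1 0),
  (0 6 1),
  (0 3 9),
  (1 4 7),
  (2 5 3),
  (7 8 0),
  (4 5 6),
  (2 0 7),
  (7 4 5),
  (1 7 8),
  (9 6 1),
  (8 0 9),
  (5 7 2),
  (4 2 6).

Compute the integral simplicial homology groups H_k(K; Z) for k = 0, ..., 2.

H_0 ≅ Z,  H_1 ≅ Z × Z/2,  H_2 = 0.

Take the total order 0 < 1 < 2 < 3 < 4 < 5 < 6 < 7 < 8 < 9 on the vertex set. Then K (dimension 2) consists of the simplices:

  0-simplices (10): [0], [1], [2], [3], [4], [5], [6], [7], [8], [9]
  1-simplices (30): (30 of them)
  2-simplices (20): (20 of them)

Hence C_0 ≅ Z^10, C_1 ≅ Z^30, C_2 ≅ Z^20.

Boundary ∂_1: C_1 → C_0 sends each edge [p,q] (with p < q) to q − p. For instance
  ∂[1,7] = [7] − [1].
As a 10×30 matrix over Z this has rank 9, with invariant factors (1,1,1,1,1,1,1,1,1).

∂_2: C_2 → C_1 sends each 2-simplex [p,q,r] to [q,r] − [p,r] + [p,q]. For instance
  ∂[0,3,9] = [3,9] − [0,9] + [0,3],
  ∂[1,3,4] = [3,4] − [1,4] + [1,3].
As a 30×20 matrix over Z this has rank 20, with invariant factors (1,1,1,1,1,1,1,1,1,1,1,1,1,1,1,1,1,1,1,2).

Reading off H_k = ker ∂_k / im ∂_{k+1}:

  H_0: rank C_0 − rank ∂_1 = 10 − 9 = 1, and the invariant factors of ∂_1 are all 1, so H_0 ≅ Z.
  H_1: rank ker ∂_1 − rank ∂_2 = (30 − 9) − 20 = 1, and ∂_2 has invariant factor 2 > 1, so H_1 ≅ Z × Z/2.
  H_2: rank ker ∂_2 − rank ∂_3 = (20 − 20) − 0 = 0, and there is no ∂_3, so H_2 ≅ 0.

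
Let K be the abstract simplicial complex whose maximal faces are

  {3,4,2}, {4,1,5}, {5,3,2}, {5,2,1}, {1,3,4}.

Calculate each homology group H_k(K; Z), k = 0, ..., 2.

We work with the vertex ordering 1 < 2 < 3 < 4 < 5. The simplices of K, each written with vertices in increasing order, are:

  0-simplices (5): [1], [2], [3], [4], [5]
  1-simplices (10): [1,2], [1,3], [1,4], [1,5], [2,3], [2,4], [2,5], [3,4], [3,5], [4,5]
  2-simplices (5): [1,2,5], [1,3,4], [1,4,5], [2,3,4], [2,3,5]

giving chain groups C_0 ≅ Z^5, C_1 ≅ Z^10, C_2 ≅ Z^5.

Boundary ∂_1: C_1 → C_0 sends each edge [p,q] (with p < q) to q − p.
The 5×10 boundary matrix has rank 4 and Smith normal form diag(1,1,1,1).

Boundary ∂_2: C_2 → C_1 sends each 2-simplex [p,q,r] to [q,r] − [p,r] + [p,q]. For instance
  ∂[2,3,4] = [3,4] − [2,4] + [2,3],
  ∂[1,2,5] = [2,5] − [1,5] + [1,2].
The resulting 10×5 matrix has rank 5, and its Smith normal form has invariant factors (1,1,1,1,1).

Computing H_k = (kernel of ∂_k) / (image of ∂_{k+1}):

  H_0: rank C_0 − rank ∂_1 = 5 − 4 = 1, and the invariant factors of ∂_1 are all 1, so H_0 = Z.
  H_1: rank ker ∂_1 − rank ∂_2 = (10 − 4) − 5 = 1, and the invariant factors of ∂_2 are all 1, so H_1 = Z.
  H_2: rank ker ∂_2 − rank ∂_3 = (5 − 5) − 0 = 0, and there is no ∂_3, so H_2 = 0.

As a check, the Euler characteristic is 5 − 10 + 5 = 0, which agrees with 1 − 1 + 0 = 0.

H_0 ≅ Z,  H_1 ≅ Z,  H_2 = 0.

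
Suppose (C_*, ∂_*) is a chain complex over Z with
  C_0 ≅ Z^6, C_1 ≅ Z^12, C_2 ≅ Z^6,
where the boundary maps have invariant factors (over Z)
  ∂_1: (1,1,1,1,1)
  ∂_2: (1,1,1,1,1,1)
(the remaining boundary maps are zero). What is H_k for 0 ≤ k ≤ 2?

H_0: b_0 = 6 − 0 − 5 = 1; torsion from ∂_1 factors > 1: none. So H_0 = Z.
H_1: b_1 = 12 − 5 − 6 = 1; torsion from ∂_2 factors > 1: none. So H_1 = Z.
H_2: b_2 = 6 − 6 − 0 = 0; torsion from ∂_3 factors > 1: none. So H_2 = 0.

H_0 = Z,  H_1 = Z,  H_2 = 0.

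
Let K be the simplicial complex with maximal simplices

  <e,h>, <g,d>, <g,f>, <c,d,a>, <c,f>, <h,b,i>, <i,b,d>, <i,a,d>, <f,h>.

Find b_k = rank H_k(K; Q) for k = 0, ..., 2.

K has 9 vertices, 14 edges, 4 triangles.
rank ∂_0 = 0, rank ∂_1 = 8 ⇒ b_0 = 9 − 0 − 8 = 1; all invariant factors of ∂_1 are 1 so no torsion. So H_0 ≅ Z.
rank ∂_1 = 8, rank ∂_2 = 4 ⇒ b_1 = 14 − 8 − 4 = 2; all invariant factors of ∂_2 are 1 so no torsion. So H_1 ≅ Z^2.
rank ∂_2 = 4, rank ∂_3 = 0 ⇒ b_2 = 4 − 4 − 0 = 0. So H_2 ≅ 0.

b_0 = 1, b_1 = 2, b_2 = 0.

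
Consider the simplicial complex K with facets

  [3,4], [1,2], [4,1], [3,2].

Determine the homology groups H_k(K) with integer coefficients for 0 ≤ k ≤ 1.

H_0 ≅ Z,  H_1 ≅ Z.

Fix the vertex order 1 < 2 < 3 < 4 and write every simplex with vertices in increasing order. Then dim K = 1 and the simplices of K are:

  0-simplices (4): [1], [2], [3], [4]
  1-simplices (4): [1,2], [1,4], [2,3], [3,4]

giving chain groups C_0 ≅ Z^4, C_1 ≅ Z^4.

∂_1: C_1 → C_0 sends each edge [p,q] (with p < q) to q − p. For instance
  ∂[3,4] = [4] − [3].
This gives a 4×4 integer matrix of rank 3; reducing to Smith normal form yields diagonal entries (1,1,1).

From H_k ≅ ker(∂_k) / im(∂_{k+1}) we obtain:

  H_0: rank C_0 − rank ∂_1 = 4 − 3 = 1, and the invariant factors of ∂_1 are all 1, so H_0 ≅ Z.
  H_1: rank ker ∂_1 − rank ∂_2 = (4 − 3) − 0 = 1, and there is no ∂_2, so H_1 ≅ Z.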